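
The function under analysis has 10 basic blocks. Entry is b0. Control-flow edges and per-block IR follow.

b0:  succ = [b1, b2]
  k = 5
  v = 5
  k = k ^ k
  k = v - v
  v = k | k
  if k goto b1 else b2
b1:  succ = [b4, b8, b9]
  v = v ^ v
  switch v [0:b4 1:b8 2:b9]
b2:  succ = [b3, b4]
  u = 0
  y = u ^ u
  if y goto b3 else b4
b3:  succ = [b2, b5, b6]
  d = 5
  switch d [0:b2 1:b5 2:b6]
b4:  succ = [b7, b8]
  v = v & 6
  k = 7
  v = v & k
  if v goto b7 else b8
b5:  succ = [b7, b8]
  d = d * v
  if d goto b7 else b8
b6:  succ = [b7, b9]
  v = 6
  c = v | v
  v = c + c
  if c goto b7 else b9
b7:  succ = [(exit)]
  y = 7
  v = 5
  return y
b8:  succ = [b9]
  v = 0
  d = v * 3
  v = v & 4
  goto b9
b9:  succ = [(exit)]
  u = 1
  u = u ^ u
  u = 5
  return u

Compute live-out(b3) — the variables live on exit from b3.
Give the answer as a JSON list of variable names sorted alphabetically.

def/use:
  b0 def {k,v} use ∅
  b1 def {v} use {v}
  b2 def {u,y} use ∅
  b3 def {d} use ∅
  b4 def {k,v} use {v}
  b5 def {d} use {d,v}
  b6 def {c,v} use ∅
  b7 def {v,y} use ∅
  b8 def {d,v} use ∅
  b9 def {u} use ∅

Backward fixpoint:
  live b0: ∅→{v}
  live b1: {v}→{v}
  live b2: {v}→{v}
  live b3: {v}→{d,v}
  live b4: {v}→∅
  live b5: {d,v}→∅
  live b6: ∅→∅
  live b7: ∅→∅
  live b8: ∅→∅
  live b9: ∅→∅

live-out(b3) = ["d", "v"]

Answer: ["d", "v"]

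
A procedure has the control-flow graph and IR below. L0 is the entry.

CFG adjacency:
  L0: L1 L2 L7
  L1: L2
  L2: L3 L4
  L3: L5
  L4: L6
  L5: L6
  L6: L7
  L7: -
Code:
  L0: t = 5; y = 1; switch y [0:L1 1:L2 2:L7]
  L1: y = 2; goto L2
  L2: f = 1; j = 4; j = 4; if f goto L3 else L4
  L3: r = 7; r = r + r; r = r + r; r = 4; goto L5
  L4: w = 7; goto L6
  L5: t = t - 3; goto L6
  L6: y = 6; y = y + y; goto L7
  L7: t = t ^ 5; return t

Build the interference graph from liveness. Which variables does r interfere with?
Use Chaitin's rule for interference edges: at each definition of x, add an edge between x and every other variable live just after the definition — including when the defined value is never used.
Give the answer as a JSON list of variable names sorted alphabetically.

Answer: ["t"]

Working:
Per-block:
  L0: def={t,y} ue=∅
  L1: def={y} ue=∅
  L2: def={f,j} ue=∅
  L3: def={r} ue=∅
  L4: def={w} ue=∅
  L5: def={t} ue={t}
  L6: def={y} ue=∅
  L7: def={t} ue={t}

Live sets:
  live L0: ∅→{t}
  live L1: {t}→{t}
  live L2: {t}→{t}
  live L3: {t}→{t}
  live L4: {t}→{t}
  live L5: {t}→{t}
  live L6: {t}→{t}
  live L7: {t}→∅

Conflict graph:
  f — {j,t}
  j — {f,t}
  r — {t}
  t — {f,j,r,w,y}
  w — {t}
  y — {t}

N(r) = ["t"]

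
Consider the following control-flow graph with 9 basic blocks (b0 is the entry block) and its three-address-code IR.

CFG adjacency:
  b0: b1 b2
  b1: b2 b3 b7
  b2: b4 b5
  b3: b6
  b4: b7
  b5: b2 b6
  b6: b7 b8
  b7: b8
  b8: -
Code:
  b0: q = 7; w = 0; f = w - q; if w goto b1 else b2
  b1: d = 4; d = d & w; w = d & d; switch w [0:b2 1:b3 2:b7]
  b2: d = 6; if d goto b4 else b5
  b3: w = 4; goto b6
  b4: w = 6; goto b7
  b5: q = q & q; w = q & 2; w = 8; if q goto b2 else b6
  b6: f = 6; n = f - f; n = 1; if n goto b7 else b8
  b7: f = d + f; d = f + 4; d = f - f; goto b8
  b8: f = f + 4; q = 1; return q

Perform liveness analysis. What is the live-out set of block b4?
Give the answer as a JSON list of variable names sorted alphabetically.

Block summaries:
  b0 def {f,q,w} use ∅
  b1 def {d,w} use {w}
  b2 def {d} use ∅
  b3 def {w} use ∅
  b4 def {w} use ∅
  b5 def {q,w} use {q}
  b6 def {f,n} use ∅
  b7 def {d,f} use {d,f}
  b8 def {f,q} use {f}

Backward fixpoint:
  live b0: ∅→{f,q,w}
  live b1: {f,q,w}→{d,f,q}
  live b2: {f,q}→{d,f,q}
  live b3: {d}→{d}
  live b4: {d,f}→{d,f}
  live b5: {d,f,q}→{d,f,q}
  live b6: {d}→{d,f}
  live b7: {d,f}→{f}
  live b8: {f}→∅

live-out(b4) = ["d", "f"]

Answer: ["d", "f"]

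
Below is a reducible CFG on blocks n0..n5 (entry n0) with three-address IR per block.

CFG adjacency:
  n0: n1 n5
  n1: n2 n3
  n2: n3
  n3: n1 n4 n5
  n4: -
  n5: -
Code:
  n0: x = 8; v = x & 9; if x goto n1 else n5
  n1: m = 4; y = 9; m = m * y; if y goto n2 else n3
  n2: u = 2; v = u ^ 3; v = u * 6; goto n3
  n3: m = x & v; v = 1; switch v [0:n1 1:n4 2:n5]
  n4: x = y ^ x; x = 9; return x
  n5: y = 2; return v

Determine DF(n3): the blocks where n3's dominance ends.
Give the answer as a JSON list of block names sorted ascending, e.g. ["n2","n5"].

idom tree: n1←n0 n2←n1 n3←n1 n4←n3 n5←n0
Dom at joins:
  n1: preds {n0,n3}: {n0} ∩ {n0,n1,n3} = {n0}; idom=n0
  n3: preds {n1,n2}: {n0,n1} ∩ {n0,n1,n2} = {n0,n1}; idom=n1
  n5: preds {n0,n3}: {n0} ∩ {n0,n1,n3} = {n0}; idom=n0

DF derivation:
  join n1 pred n0: · stop@n0
  join n1 pred n3: n3→n1 stop@n0
  join n3 pred n1: · stop@n1
  join n3 pred n2: n2 stop@n1
  join n5 pred n0: · stop@n0
  join n5 pred n3: n3→n1 stop@n0
  DF(n0)=∅
  DF(n1)={n1,n5}
  DF(n2)={n3}
  DF(n3)={n1,n5}
  DF(n4)=∅
  DF(n5)=∅

DF(n3) = ["n1", "n5"]

Answer: ["n1", "n5"]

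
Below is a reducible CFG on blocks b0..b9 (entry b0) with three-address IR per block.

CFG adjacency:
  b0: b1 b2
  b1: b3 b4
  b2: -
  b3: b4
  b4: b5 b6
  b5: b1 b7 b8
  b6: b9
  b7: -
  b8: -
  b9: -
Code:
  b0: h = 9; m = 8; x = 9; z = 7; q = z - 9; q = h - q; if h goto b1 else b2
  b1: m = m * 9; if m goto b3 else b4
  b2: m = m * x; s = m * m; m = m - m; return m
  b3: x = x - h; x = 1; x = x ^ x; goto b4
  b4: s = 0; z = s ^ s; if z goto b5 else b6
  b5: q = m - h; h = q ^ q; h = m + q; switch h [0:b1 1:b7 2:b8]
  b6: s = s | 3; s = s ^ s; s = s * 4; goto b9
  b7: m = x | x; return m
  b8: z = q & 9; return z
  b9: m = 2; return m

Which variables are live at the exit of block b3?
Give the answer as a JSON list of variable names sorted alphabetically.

Answer: ["h", "m", "x"]

Analysis:
def/use:
  b0: def={h,m,q,x,z} ue=∅
  b1: def={m} ue={m}
  b2: def={m,s} ue={m,x}
  b3: def={x} ue={h,x}
  b4: def={s,z} ue=∅
  b5: def={h,q} ue={h,m}
  b6: def={s} ue={s}
  b7: def={m} ue={x}
  b8: def={z} ue={q}
  b9: def={m} ue=∅

Backward fixpoint:
  live b0: ∅→{h,m,x}
  live b1: {h,m,x}→{h,m,x}
  live b2: {m,x}→∅
  live b3: {h,m,x}→{h,m,x}
  live b4: {h,m,x}→{h,m,s,x}
  live b5: {h,m,x}→{h,m,q,x}
  live b6: {s}→∅
  live b7: {x}→∅
  live b8: {q}→∅
  live b9: ∅→∅

live-out(b3) = ["h", "m", "x"]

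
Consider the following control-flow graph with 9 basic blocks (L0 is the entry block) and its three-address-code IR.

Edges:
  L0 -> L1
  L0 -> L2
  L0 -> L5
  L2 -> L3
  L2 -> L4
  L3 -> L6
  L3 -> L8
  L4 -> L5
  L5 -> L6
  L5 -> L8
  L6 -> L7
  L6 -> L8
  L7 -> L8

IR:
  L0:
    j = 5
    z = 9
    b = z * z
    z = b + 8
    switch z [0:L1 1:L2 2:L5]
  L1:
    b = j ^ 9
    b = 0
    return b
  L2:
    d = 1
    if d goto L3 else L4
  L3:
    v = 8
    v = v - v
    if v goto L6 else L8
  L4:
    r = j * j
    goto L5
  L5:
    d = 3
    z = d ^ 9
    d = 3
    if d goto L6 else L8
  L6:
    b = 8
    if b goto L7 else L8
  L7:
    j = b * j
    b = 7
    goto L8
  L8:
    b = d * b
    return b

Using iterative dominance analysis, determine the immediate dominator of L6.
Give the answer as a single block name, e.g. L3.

idom tree: L1←L0 L2←L0 L3←L2 L4←L2 L5←L0 L6←L0 L7←L6 L8←L0
Dom at joins:
  L5: preds {L0,L4}: {L0} ∩ {L0,L2,L4} = {L0}; idom=L0
  L6: preds {L3,L5}: {L0,L2,L3} ∩ {L0,L5} = {L0}; idom=L0
  L8: preds {L3,L5,L6,L7}: {L0,L2,L3} ∩ {L0,L5} ∩ {L0,L6} ∩ {L0,L6,L7} = {L0}; idom=L0

idom(L6) = L0

Answer: L0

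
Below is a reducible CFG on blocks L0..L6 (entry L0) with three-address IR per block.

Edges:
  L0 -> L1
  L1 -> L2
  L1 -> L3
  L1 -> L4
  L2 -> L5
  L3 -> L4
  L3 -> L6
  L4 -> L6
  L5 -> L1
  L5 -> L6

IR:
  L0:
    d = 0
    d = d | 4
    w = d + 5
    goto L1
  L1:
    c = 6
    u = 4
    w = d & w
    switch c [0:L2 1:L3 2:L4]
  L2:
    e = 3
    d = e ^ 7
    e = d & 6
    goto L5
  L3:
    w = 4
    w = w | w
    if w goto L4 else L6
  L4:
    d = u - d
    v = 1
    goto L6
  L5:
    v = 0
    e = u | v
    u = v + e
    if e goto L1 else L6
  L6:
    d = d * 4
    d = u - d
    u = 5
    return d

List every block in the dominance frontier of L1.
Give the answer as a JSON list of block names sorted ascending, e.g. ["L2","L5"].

Answer: ["L1"]

Working:
idom tree: L1←L0 L2←L1 L3←L1 L4←L1 L5←L2 L6←L1
Dom at joins:
  L1: preds {L0,L5}: {L0} ∩ {L0,L1,L2,L5} = {L0}; idom=L0
  L4: preds {L1,L3}: {L0,L1} ∩ {L0,L1,L3} = {L0,L1}; idom=L1
  L6: preds {L3,L4,L5}: {L0,L1,L3} ∩ {L0,L1,L4} ∩ {L0,L1,L2,L5} = {L0,L1}; idom=L1

DF derivation:
  join L1 pred L0: · stop@L0
  join L1 pred L5: L5→L2→L1 stop@L0
  join L4 pred L1: · stop@L1
  join L4 pred L3: L3 stop@L1
  join L6 pred L3: L3 stop@L1
  join L6 pred L4: L4 stop@L1
  join L6 pred L5: L5→L2 stop@L1
  L0 → ∅
  L1 → {L1}
  L2 → {L1,L6}
  L3 → {L4,L6}
  L4 → {L6}
  L5 → {L1,L6}
  L6 → ∅

DF(L1) = ["L1"]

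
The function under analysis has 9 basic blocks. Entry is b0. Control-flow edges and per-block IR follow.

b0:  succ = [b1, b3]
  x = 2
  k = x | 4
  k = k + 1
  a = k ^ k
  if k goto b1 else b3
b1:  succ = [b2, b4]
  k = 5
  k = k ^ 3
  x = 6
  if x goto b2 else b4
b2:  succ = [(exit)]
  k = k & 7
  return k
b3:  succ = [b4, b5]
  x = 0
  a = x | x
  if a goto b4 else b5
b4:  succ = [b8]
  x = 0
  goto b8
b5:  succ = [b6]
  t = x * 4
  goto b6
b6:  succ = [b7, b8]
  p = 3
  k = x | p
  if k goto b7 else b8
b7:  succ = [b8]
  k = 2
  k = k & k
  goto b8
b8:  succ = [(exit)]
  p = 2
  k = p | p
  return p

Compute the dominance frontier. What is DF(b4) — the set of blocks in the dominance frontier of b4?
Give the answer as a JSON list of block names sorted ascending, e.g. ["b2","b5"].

Answer: ["b8"]

Working:
idom tree: b1←b0 b2←b1 b3←b0 b4←b0 b5←b3 b6←b5 b7←b6 b8←b0
Dom∩ at merges:
  b4: preds {b1,b3}: {b0,b1} ∩ {b0,b3} = {b0}; idom=b0
  b8: preds {b4,b6,b7}: {b0,b4} ∩ {b0,b3,b5,b6} ∩ {b0,b3,b5,b6,b7} = {b0}; idom=b0

DF walk-up:
  join b4 pred b1: b1 stop@b0
  join b4 pred b3: b3 stop@b0
  join b8 pred b4: b4 stop@b0
  join b8 pred b6: b6→b5→b3 stop@b0
  join b8 pred b7: b7→b6→b5→b3 stop@b0
  b0 → ∅
  b1 → {b4}
  b2 → ∅
  b3 → {b4,b8}
  b4 → {b8}
  b5 → {b8}
  b6 → {b8}
  b7 → {b8}
  b8 → ∅

DF(b4) = ["b8"]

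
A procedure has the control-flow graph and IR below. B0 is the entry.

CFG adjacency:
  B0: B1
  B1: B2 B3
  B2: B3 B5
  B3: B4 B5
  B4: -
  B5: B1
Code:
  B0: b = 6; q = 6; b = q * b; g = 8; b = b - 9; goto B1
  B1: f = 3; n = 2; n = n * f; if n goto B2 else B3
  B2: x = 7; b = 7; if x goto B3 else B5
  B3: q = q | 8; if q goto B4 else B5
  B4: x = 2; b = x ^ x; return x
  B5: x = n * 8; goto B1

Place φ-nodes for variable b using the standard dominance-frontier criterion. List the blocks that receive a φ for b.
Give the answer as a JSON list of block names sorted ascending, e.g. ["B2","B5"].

Answer: ["B1", "B3", "B5"]

Working:
idom tree: B1←B0 B2←B1 B3←B1 B4←B3 B5←B1
Join-block Dom:
  B1: preds {B0,B5}: {B0} ∩ {B0,B1,B5} = {B0}; idom=B0
  B3: preds {B1,B2}: {B0,B1} ∩ {B0,B1,B2} = {B0,B1}; idom=B1
  B5: preds {B2,B3}: {B0,B1,B2} ∩ {B0,B1,B3} = {B0,B1}; idom=B1

DF walk-up:
  join B1 pred B0: · stop@B0
  join B1 pred B5: B5→B1 stop@B0
  join B3 pred B1: · stop@B1
  join B3 pred B2: B2 stop@B1
  join B5 pred B2: B2 stop@B1
  join B5 pred B3: B3 stop@B1
  B0: DF=∅
  B1: DF={B1}
  B2: DF={B3,B5}
  B3: DF={B5}
  B4: DF=∅
  B5: DF={B1}

φ for b: defs {B0,B2,B4}
  DF⁺ = {B1,B3,B5}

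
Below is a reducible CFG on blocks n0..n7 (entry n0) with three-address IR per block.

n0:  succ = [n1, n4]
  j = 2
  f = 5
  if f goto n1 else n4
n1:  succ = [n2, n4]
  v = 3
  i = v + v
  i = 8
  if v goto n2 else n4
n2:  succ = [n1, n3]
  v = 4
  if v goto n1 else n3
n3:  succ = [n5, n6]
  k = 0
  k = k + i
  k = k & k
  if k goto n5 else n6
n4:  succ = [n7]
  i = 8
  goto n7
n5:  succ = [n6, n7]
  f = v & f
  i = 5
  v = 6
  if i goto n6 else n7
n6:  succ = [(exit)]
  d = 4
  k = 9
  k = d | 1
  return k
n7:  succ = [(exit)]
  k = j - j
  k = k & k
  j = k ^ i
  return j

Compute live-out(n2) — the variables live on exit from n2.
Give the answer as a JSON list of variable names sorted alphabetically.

def/use:
  n0 def {f,j} use ∅
  n1 def {i,v} use ∅
  n2 def {v} use ∅
  n3 def {k} use {i}
  n4 def {i} use ∅
  n5 def {f,i,v} use {f,v}
  n6 def {d,k} use ∅
  n7 def {j,k} use {i,j}

Liveness:
  n0 li=∅ lo={f,j}
  n1 li={f,j} lo={f,i,j}
  n2 li={f,i,j} lo={f,i,j,v}
  n3 li={f,i,j,v} lo={f,j,v}
  n4 li={j} lo={i,j}
  n5 li={f,j,v} lo={i,j}
  n6 li=∅ lo=∅
  n7 li={i,j} lo=∅

live-out(n2) = ["f", "i", "j", "v"]

Answer: ["f", "i", "j", "v"]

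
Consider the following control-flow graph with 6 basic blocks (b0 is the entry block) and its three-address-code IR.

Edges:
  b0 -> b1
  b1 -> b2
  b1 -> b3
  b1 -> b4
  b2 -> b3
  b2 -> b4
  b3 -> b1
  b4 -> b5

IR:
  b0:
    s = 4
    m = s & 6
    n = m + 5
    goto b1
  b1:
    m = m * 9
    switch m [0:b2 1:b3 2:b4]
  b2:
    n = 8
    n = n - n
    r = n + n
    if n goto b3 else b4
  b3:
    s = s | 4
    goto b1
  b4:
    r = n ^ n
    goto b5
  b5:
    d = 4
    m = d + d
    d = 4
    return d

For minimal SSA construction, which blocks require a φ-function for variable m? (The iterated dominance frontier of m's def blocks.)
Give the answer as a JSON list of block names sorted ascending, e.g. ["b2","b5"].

idom tree: b1←b0 b2←b1 b3←b1 b4←b1 b5←b4
Dom∩ at merges:
  b1: preds {b0,b3}: {b0} ∩ {b0,b1,b3} = {b0}; idom=b0
  b3: preds {b1,b2}: {b0,b1} ∩ {b0,b1,b2} = {b0,b1}; idom=b1
  b4: preds {b1,b2}: {b0,b1} ∩ {b0,b1,b2} = {b0,b1}; idom=b1

DF derivation:
  b1←b0: walk · to b0
  b1←b3: walk b3→b1 to b0
  b3←b1: walk · to b1
  b3←b2: walk b2 to b1
  b4←b1: walk · to b1
  b4←b2: walk b2 to b1
  b0: DF=∅
  b1: DF={b1}
  b2: DF={b3,b4}
  b3: DF={b1}
  b4: DF=∅
  b5: DF=∅

φ for m: defs {b0,b1,b5}
  DF⁺ = {b1}

Answer: ["b1"]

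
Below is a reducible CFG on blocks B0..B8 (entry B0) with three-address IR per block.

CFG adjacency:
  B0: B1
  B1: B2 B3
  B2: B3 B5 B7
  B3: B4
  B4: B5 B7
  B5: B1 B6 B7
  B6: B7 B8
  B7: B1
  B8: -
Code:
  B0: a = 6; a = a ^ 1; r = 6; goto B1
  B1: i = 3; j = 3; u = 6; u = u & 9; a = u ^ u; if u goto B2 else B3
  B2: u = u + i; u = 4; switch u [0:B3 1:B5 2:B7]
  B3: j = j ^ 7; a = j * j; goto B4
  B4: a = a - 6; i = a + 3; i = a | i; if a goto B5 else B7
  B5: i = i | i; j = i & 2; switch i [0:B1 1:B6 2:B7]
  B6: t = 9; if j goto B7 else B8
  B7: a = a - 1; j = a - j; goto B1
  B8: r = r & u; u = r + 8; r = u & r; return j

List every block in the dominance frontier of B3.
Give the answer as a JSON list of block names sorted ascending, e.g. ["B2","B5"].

idom tree: B1←B0 B2←B1 B3←B1 B4←B3 B5←B1 B6←B5 B7←B1 B8←B6
Dom∩ at merges:
  B1: preds {B0,B5,B7}: {B0} ∩ {B0,B1,B5} ∩ {B0,B1,B7} = {B0}; idom=B0
  B3: preds {B1,B2}: {B0,B1} ∩ {B0,B1,B2} = {B0,B1}; idom=B1
  B5: preds {B2,B4}: {B0,B1,B2} ∩ {B0,B1,B3,B4} = {B0,B1}; idom=B1
  B7: preds {B2,B4,B5,B6}: {B0,B1,B2} ∩ {B0,B1,B3,B4} ∩ {B0,B1,B5} ∩ {B0,B1,B5,B6} = {B0,B1}; idom=B1

Frontier:
  B1←B0: walk · to B0
  B1←B5: walk B5→B1 to B0
  B1←B7: walk B7→B1 to B0
  B3←B1: walk · to B1
  B3←B2: walk B2 to B1
  B5←B2: walk B2 to B1
  B5←B4: walk B4→B3 to B1
  B7←B2: walk B2 to B1
  B7←B4: walk B4→B3 to B1
  B7←B5: walk B5 to B1
  B7←B6: walk B6→B5 to B1
  DF(B0)=∅
  DF(B1)={B1}
  DF(B2)={B3,B5,B7}
  DF(B3)={B5,B7}
  DF(B4)={B5,B7}
  DF(B5)={B1,B7}
  DF(B6)={B7}
  DF(B7)={B1}
  DF(B8)=∅

DF(B3) = ["B5", "B7"]

Answer: ["B5", "B7"]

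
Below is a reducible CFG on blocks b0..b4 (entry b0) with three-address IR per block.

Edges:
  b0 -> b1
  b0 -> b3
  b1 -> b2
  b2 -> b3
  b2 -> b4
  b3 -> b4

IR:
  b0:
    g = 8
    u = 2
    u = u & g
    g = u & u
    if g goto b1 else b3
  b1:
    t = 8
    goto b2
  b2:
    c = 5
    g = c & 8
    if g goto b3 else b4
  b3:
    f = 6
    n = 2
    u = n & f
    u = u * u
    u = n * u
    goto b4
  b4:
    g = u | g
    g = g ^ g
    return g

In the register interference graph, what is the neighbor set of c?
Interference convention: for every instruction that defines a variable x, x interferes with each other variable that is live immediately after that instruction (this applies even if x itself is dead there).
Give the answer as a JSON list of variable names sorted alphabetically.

Answer: ["u"]

Analysis:
Per-block:
  b0: {g,u} / ∅
  b1: {t} / ∅
  b2: {c,g} / ∅
  b3: {f,n,u} / ∅
  b4: {g} / {g,u}

Backward fixpoint:
  live b0: ∅→{g,u}
  live b1: {u}→{u}
  live b2: {u}→{g,u}
  live b3: {g}→{g,u}
  live b4: {g,u}→∅

Conflict graph:
  c↔{u}
  f↔{g,n}
  g↔{f,n,u}
  n↔{f,g,u}
  t↔{u}
  u↔{c,g,n,t}

N(c) = ["u"]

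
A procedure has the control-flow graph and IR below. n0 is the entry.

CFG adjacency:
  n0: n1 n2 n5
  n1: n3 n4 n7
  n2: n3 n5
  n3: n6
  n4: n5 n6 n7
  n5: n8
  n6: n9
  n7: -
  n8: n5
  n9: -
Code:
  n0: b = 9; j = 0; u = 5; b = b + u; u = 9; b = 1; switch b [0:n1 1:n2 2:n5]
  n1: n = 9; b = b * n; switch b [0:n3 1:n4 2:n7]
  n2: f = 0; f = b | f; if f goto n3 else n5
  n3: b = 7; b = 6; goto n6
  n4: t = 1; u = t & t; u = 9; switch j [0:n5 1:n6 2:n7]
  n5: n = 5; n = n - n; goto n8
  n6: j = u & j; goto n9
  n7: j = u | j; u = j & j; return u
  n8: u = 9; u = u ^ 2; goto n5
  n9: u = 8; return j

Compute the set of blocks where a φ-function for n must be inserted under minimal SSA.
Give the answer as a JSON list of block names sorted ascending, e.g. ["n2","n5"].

Answer: ["n3", "n5", "n6"]

Working:
idom tree: n1←n0 n2←n0 n3←n0 n4←n1 n5←n0 n6←n0 n7←n1 n8←n5 n9←n6
Dom∩ at merges:
  n3: preds {n1,n2}: {n0,n1} ∩ {n0,n2} = {n0}; idom=n0
  n5: preds {n0,n2,n4,n8}: {n0} ∩ {n0,n2} ∩ {n0,n1,n4} ∩ {n0,n5,n8} = {n0}; idom=n0
  n6: preds {n3,n4}: {n0,n3} ∩ {n0,n1,n4} = {n0}; idom=n0
  n7: preds {n1,n4}: {n0,n1} ∩ {n0,n1,n4} = {n0,n1}; idom=n1

DF derivation:
  n3←n1: walk n1 to n0
  n3←n2: walk n2 to n0
  n5←n0: walk · to n0
  n5←n2: walk n2 to n0
  n5←n4: walk n4→n1 to n0
  n5←n8: walk n8→n5 to n0
  n6←n3: walk n3 to n0
  n6←n4: walk n4→n1 to n0
  n7←n1: walk · to n1
  n7←n4: walk n4 to n1
  n0 → ∅
  n1 → {n3,n5,n6}
  n2 → {n3,n5}
  n3 → {n6}
  n4 → {n5,n6,n7}
  n5 → {n5}
  n6 → ∅
  n7 → ∅
  n8 → {n5}
  n9 → ∅

φ for n: defs {n1,n5}
  DF⁺ = {n3,n5,n6}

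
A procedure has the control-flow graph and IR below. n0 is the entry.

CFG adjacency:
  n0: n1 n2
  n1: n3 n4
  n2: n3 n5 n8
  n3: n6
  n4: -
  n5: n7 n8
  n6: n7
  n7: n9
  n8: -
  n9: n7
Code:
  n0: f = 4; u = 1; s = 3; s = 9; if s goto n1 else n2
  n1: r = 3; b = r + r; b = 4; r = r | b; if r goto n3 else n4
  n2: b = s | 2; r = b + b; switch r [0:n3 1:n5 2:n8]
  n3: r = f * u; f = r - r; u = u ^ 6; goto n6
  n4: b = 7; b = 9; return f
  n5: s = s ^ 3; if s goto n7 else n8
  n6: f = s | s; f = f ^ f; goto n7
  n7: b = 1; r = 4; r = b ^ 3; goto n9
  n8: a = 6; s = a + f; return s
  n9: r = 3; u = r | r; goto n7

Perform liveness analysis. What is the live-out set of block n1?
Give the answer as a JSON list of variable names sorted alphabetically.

Answer: ["f", "s", "u"]

Derivation:
Block summaries:
  n0 def {f,s,u} use ∅
  n1 def {b,r} use ∅
  n2 def {b,r} use {s}
  n3 def {f,r,u} use {f,u}
  n4 def {b} use {f}
  n5 def {s} use {s}
  n6 def {f} use {s}
  n7 def {b,r} use ∅
  n8 def {a,s} use {f}
  n9 def {r,u} use ∅

Live sets:
  n0: in=∅ out={f,s,u}
  n1: in={f,s,u} out={f,s,u}
  n2: in={f,s,u} out={f,s,u}
  n3: in={f,s,u} out={s}
  n4: in={f} out=∅
  n5: in={f,s} out={f}
  n6: in={s} out=∅
  n7: in=∅ out=∅
  n8: in={f} out=∅
  n9: in=∅ out=∅

live-out(n1) = ["f", "s", "u"]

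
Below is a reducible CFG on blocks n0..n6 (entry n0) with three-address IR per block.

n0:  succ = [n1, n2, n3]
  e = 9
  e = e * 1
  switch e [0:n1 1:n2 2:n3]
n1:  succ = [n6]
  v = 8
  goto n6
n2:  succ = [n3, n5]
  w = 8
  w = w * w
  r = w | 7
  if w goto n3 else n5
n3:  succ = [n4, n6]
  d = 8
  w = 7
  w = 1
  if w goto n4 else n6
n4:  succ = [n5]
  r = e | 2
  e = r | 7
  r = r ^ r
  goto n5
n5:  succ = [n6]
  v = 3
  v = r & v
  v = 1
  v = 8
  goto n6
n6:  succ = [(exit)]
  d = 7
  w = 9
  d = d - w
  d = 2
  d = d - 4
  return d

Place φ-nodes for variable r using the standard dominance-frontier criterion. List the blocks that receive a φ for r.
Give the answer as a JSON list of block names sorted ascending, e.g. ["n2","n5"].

Answer: ["n3", "n5", "n6"]

Derivation:
idom tree: n1←n0 n2←n0 n3←n0 n4←n3 n5←n0 n6←n0
Dom at joins:
  n3: preds {n0,n2}: {n0} ∩ {n0,n2} = {n0}; idom=n0
  n5: preds {n2,n4}: {n0,n2} ∩ {n0,n3,n4} = {n0}; idom=n0
  n6: preds {n1,n3,n5}: {n0,n1} ∩ {n0,n3} ∩ {n0,n5} = {n0}; idom=n0

DF walk-up:
  join n3 pred n0: · stop@n0
  join n3 pred n2: n2 stop@n0
  join n5 pred n2: n2 stop@n0
  join n5 pred n4: n4→n3 stop@n0
  join n6 pred n1: n1 stop@n0
  join n6 pred n3: n3 stop@n0
  join n6 pred n5: n5 stop@n0
  n0 → ∅
  n1 → {n6}
  n2 → {n3,n5}
  n3 → {n5,n6}
  n4 → {n5}
  n5 → {n6}
  n6 → ∅

φ for r: defs {n2,n4}
  DF⁺ = {n3,n5,n6}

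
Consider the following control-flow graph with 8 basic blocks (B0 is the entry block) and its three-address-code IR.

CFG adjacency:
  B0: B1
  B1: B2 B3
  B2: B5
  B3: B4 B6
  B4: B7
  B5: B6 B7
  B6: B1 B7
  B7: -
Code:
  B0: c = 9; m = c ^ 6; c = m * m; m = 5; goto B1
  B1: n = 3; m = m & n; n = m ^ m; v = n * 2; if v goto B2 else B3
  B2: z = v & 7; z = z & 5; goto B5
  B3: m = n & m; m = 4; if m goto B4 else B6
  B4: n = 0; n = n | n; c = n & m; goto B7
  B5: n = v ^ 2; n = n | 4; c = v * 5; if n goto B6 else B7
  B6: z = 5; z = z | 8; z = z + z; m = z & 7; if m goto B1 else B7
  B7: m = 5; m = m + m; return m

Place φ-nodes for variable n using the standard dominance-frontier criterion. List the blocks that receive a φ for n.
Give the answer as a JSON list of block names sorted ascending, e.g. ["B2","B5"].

Answer: ["B1", "B6", "B7"]

Working:
idom tree: B1←B0 B2←B1 B3←B1 B4←B3 B5←B2 B6←B1 B7←B1
Dom∩ at merges:
  B1: preds {B0,B6}: {B0} ∩ {B0,B1,B6} = {B0}; idom=B0
  B6: preds {B3,B5}: {B0,B1,B3} ∩ {B0,B1,B2,B5} = {B0,B1}; idom=B1
  B7: preds {B4,B5,B6}: {B0,B1,B3,B4} ∩ {B0,B1,B2,B5} ∩ {B0,B1,B6} = {B0,B1}; idom=B1

DF walk-up:
  join B1 pred B0: · stop@B0
  join B1 pred B6: B6→B1 stop@B0
  join B6 pred B3: B3 stop@B1
  join B6 pred B5: B5→B2 stop@B1
  join B7 pred B4: B4→B3 stop@B1
  join B7 pred B5: B5→B2 stop@B1
  join B7 pred B6: B6 stop@B1
  B0 → ∅
  B1 → {B1}
  B2 → {B6,B7}
  B3 → {B6,B7}
  B4 → {B7}
  B5 → {B6,B7}
  B6 → {B1,B7}
  B7 → ∅

φ for n: defs {B1,B4,B5}
  DF⁺ = {B1,B6,B7}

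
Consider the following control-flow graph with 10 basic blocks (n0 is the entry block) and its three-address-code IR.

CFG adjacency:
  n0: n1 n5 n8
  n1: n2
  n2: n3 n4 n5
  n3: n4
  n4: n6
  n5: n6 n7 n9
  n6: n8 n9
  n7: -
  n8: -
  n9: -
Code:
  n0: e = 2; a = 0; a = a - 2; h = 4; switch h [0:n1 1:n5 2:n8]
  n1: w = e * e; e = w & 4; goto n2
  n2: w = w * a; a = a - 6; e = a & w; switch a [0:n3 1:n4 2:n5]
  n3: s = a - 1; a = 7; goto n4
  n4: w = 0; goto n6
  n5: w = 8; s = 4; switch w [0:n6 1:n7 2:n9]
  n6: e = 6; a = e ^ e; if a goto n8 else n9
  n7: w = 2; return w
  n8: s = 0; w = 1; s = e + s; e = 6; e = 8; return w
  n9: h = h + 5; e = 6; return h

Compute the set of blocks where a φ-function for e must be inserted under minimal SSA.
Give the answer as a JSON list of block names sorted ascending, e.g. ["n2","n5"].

Answer: ["n5", "n6", "n8", "n9"]

Working:
idom tree: n1←n0 n2←n1 n3←n2 n4←n2 n5←n0 n6←n0 n7←n5 n8←n0 n9←n0
Join-block Dom:
  n4: preds {n2,n3}: {n0,n1,n2} ∩ {n0,n1,n2,n3} = {n0,n1,n2}; idom=n2
  n5: preds {n0,n2}: {n0} ∩ {n0,n1,n2} = {n0}; idom=n0
  n6: preds {n4,n5}: {n0,n1,n2,n4} ∩ {n0,n5} = {n0}; idom=n0
  n8: preds {n0,n6}: {n0} ∩ {n0,n6} = {n0}; idom=n0
  n9: preds {n5,n6}: {n0,n5} ∩ {n0,n6} = {n0}; idom=n0

DF derivation:
  join n4 pred n2: · stop@n2
  join n4 pred n3: n3 stop@n2
  join n5 pred n0: · stop@n0
  join n5 pred n2: n2→n1 stop@n0
  join n6 pred n4: n4→n2→n1 stop@n0
  join n6 pred n5: n5 stop@n0
  join n8 pred n0: · stop@n0
  join n8 pred n6: n6 stop@n0
  join n9 pred n5: n5 stop@n0
  join n9 pred n6: n6 stop@n0
  n0 → ∅
  n1 → {n5,n6}
  n2 → {n5,n6}
  n3 → {n4}
  n4 → {n6}
  n5 → {n6,n9}
  n6 → {n8,n9}
  n7 → ∅
  n8 → ∅
  n9 → ∅

φ for e: defs {n0,n1,n2,n6,n8,n9}
  DF⁺ = {n5,n6,n8,n9}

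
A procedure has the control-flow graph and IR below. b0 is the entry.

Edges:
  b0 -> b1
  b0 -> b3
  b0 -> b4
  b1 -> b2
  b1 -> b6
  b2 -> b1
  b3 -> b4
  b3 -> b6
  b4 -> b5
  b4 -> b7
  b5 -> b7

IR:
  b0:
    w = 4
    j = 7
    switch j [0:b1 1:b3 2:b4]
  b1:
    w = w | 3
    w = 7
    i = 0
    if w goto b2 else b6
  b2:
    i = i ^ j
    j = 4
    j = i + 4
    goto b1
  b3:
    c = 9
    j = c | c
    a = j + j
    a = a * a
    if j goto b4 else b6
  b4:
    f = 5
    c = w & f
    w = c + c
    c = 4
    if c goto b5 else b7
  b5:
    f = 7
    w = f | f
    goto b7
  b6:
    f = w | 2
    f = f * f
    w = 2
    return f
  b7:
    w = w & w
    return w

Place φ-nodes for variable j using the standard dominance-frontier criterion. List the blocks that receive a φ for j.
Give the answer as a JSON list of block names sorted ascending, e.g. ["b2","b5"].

idom tree: b1←b0 b2←b1 b3←b0 b4←b0 b5←b4 b6←b0 b7←b4
Join-block Dom:
  b1: preds {b0,b2}: {b0} ∩ {b0,b1,b2} = {b0}; idom=b0
  b4: preds {b0,b3}: {b0} ∩ {b0,b3} = {b0}; idom=b0
  b6: preds {b1,b3}: {b0,b1} ∩ {b0,b3} = {b0}; idom=b0
  b7: preds {b4,b5}: {b0,b4} ∩ {b0,b4,b5} = {b0,b4}; idom=b4

DF derivation:
  join b1 pred b0: · stop@b0
  join b1 pred b2: b2→b1 stop@b0
  join b4 pred b0: · stop@b0
  join b4 pred b3: b3 stop@b0
  join b6 pred b1: b1 stop@b0
  join b6 pred b3: b3 stop@b0
  join b7 pred b4: · stop@b4
  join b7 pred b5: b5 stop@b4
  DF(b0)=∅
  DF(b1)={b1,b6}
  DF(b2)={b1}
  DF(b3)={b4,b6}
  DF(b4)=∅
  DF(b5)={b7}
  DF(b6)=∅
  DF(b7)=∅

φ for j: defs {b0,b2,b3}
  DF⁺ = {b1,b4,b6}

Answer: ["b1", "b4", "b6"]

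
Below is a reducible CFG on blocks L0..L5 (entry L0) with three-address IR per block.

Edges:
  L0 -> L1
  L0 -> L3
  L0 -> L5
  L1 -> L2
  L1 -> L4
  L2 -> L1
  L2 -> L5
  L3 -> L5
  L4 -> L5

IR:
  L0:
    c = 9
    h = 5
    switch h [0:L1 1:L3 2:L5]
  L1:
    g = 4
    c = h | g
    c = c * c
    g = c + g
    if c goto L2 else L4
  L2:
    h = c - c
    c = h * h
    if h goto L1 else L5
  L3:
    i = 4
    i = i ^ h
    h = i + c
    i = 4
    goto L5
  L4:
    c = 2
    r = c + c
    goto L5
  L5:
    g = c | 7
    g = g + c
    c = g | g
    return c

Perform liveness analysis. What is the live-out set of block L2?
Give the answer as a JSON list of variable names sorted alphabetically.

Block summaries:
  L0 def {c,h} use ∅
  L1 def {c,g} use {h}
  L2 def {c,h} use {c}
  L3 def {h,i} use {c,h}
  L4 def {c,r} use ∅
  L5 def {c,g} use {c}

Liveness:
  live L0: ∅→{c,h}
  live L1: {h}→{c}
  live L2: {c}→{c,h}
  live L3: {c,h}→{c}
  live L4: ∅→{c}
  live L5: {c}→∅

live-out(L2) = ["c", "h"]

Answer: ["c", "h"]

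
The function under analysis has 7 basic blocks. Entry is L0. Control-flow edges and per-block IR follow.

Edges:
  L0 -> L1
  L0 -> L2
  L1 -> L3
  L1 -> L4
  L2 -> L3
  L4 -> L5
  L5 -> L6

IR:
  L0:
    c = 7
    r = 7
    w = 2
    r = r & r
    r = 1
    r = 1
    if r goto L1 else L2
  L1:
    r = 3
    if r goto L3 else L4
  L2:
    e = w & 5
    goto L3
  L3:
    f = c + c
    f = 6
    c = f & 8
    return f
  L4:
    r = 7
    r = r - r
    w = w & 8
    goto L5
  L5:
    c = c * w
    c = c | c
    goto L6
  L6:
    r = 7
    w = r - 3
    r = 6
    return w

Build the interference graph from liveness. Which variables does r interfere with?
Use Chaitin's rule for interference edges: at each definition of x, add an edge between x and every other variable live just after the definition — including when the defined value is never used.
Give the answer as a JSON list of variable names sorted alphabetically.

Answer: ["c", "w"]

Analysis:
Per-block:
  L0 def {c,r,w} use ∅
  L1 def {r} use ∅
  L2 def {e} use {w}
  L3 def {c,f} use {c}
  L4 def {r,w} use {w}
  L5 def {c} use {c,w}
  L6 def {r,w} use ∅

Liveness:
  L0 li=∅ lo={c,w}
  L1 li={c,w} lo={c,w}
  L2 li={c,w} lo={c}
  L3 li={c} lo=∅
  L4 li={c,w} lo={c,w}
  L5 li={c,w} lo=∅
  L6 li=∅ lo=∅

Interfere edges:
  c — {e,f,r,w}
  e — {c}
  f — {c}
  r — {c,w}
  w — {c,r}

N(r) = ["c", "w"]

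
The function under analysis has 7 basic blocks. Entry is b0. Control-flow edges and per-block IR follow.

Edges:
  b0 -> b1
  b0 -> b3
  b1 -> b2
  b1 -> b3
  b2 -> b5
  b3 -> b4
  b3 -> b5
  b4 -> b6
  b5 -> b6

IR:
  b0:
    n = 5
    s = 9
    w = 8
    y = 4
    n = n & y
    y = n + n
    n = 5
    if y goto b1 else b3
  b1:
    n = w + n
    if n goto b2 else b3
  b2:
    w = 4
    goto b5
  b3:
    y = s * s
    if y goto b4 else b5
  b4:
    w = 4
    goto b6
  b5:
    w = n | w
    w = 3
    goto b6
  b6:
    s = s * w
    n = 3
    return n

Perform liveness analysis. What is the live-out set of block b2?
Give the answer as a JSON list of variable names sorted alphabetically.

Block summaries:
  b0: {n,s,w,y} / ∅
  b1: {n} / {n,w}
  b2: {w} / ∅
  b3: {y} / {s}
  b4: {w} / ∅
  b5: {w} / {n,w}
  b6: {n,s} / {s,w}

Backward fixpoint:
  live b0: ∅→{n,s,w}
  live b1: {n,s,w}→{n,s,w}
  live b2: {n,s}→{n,s,w}
  live b3: {n,s,w}→{n,s,w}
  live b4: {s}→{s,w}
  live b5: {n,s,w}→{s,w}
  live b6: {s,w}→∅

live-out(b2) = ["n", "s", "w"]

Answer: ["n", "s", "w"]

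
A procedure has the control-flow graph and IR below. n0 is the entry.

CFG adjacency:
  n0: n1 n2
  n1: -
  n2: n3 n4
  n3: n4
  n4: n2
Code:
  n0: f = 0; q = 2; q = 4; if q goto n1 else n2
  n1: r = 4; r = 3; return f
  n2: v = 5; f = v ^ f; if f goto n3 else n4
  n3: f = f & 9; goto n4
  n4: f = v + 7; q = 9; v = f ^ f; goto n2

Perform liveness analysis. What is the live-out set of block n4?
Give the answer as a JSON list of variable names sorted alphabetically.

Block summaries:
  n0: def={f,q} ue=∅
  n1: def={r} ue={f}
  n2: def={f,v} ue={f}
  n3: def={f} ue={f}
  n4: def={f,q,v} ue={v}

Live sets:
  n0: in=∅ out={f}
  n1: in={f} out=∅
  n2: in={f} out={f,v}
  n3: in={f,v} out={v}
  n4: in={v} out={f}

live-out(n4) = ["f"]

Answer: ["f"]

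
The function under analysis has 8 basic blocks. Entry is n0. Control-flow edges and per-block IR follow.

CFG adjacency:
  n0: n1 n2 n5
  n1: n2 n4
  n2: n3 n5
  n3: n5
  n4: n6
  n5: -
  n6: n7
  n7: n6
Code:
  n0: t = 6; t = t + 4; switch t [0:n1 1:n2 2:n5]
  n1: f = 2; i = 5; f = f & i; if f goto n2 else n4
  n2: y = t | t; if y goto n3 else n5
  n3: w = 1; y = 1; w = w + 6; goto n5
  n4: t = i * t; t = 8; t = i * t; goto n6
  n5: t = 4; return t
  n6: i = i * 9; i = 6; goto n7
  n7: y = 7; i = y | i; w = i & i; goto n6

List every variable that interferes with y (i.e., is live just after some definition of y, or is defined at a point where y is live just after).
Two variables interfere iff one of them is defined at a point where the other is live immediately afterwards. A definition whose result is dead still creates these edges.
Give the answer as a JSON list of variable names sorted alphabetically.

Block summaries:
  n0: def={t} ue=∅
  n1: def={f,i} ue=∅
  n2: def={y} ue={t}
  n3: def={w,y} ue=∅
  n4: def={t} ue={i,t}
  n5: def={t} ue=∅
  n6: def={i} ue={i}
  n7: def={i,w,y} ue={i}

Backward fixpoint:
  n0: in=∅ out={t}
  n1: in={t} out={i,t}
  n2: in={t} out=∅
  n3: in=∅ out=∅
  n4: in={i,t} out={i}
  n5: in=∅ out=∅
  n6: in={i} out={i}
  n7: in={i} out={i}

Interfere edges:
  f↔{i,t}
  i↔{f,t,w,y}
  t↔{f,i}
  w↔{i,y}
  y↔{i,w}

N(y) = ["i", "w"]

Answer: ["i", "w"]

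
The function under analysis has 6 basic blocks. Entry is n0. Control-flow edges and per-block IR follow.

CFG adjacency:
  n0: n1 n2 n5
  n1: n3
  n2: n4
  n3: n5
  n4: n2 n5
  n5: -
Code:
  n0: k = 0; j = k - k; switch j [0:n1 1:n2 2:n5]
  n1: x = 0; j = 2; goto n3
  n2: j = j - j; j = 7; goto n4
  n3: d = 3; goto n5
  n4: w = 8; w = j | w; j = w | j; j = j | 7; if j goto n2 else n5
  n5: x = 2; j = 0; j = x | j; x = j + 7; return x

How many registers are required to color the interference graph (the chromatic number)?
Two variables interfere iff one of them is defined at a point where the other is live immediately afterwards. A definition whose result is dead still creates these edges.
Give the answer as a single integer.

Answer: 2

Derivation:
Block summaries:
  n0: {j,k} / ∅
  n1: {j,x} / ∅
  n2: {j} / {j}
  n3: {d} / ∅
  n4: {j,w} / {j}
  n5: {j,x} / ∅

Liveness:
  n0: in=∅ out={j}
  n1: in=∅ out=∅
  n2: in={j} out={j}
  n3: in=∅ out=∅
  n4: in={j} out={j}
  n5: in=∅ out=∅

Interference:
  d: ∅
  j: {w,x}
  k: ∅
  w: {j}
  x: {j}

Chromatic number:
  clique {j,w} ⇒ need ≥ 2
  assign d→R0 j→R0 k→R0 w→R1 x→R1 — no edge inside a register ⇒ χ ≤ 2
  χ = 2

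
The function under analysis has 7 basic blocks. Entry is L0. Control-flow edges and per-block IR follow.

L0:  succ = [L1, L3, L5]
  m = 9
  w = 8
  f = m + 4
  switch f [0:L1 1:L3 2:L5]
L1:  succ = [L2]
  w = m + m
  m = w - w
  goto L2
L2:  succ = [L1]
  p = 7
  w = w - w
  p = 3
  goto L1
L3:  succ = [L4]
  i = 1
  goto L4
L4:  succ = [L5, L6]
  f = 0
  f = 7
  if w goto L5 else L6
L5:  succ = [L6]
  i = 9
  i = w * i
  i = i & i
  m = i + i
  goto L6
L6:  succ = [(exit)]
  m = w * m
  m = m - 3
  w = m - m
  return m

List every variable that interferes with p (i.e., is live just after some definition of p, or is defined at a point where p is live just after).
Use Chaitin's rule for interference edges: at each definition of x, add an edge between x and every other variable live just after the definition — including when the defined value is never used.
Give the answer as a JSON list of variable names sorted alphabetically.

Answer: ["m", "w"]

Derivation:
Block summaries:
  L0: {f,m,w} / ∅
  L1: {m,w} / {m}
  L2: {p,w} / {w}
  L3: {i} / ∅
  L4: {f} / {w}
  L5: {i,m} / {w}
  L6: {m,w} / {m,w}

Backward fixpoint:
  L0: in=∅ out={m,w}
  L1: in={m} out={m,w}
  L2: in={m,w} out={m}
  L3: in={m,w} out={m,w}
  L4: in={m,w} out={m,w}
  L5: in={w} out={m,w}
  L6: in={m,w} out=∅

Conflict graph:
  f↔{m,w}
  i↔{m,w}
  m↔{f,i,p,w}
  p↔{m,w}
  w↔{f,i,m,p}

N(p) = ["m", "w"]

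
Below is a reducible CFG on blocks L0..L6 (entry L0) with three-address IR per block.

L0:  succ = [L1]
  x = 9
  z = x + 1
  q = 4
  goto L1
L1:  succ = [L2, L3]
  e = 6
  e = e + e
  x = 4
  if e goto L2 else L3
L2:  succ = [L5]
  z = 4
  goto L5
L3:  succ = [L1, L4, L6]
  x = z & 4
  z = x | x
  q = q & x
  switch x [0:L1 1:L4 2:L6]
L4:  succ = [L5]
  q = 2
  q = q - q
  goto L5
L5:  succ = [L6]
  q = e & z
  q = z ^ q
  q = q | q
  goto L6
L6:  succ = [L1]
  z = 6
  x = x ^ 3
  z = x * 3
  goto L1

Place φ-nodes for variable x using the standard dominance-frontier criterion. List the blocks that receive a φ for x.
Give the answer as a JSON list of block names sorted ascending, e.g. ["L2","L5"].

idom tree: L1←L0 L2←L1 L3←L1 L4←L3 L5←L1 L6←L1
Dom at joins:
  L1: preds {L0,L3,L6}: {L0} ∩ {L0,L1,L3} ∩ {L0,L1,L6} = {L0}; idom=L0
  L5: preds {L2,L4}: {L0,L1,L2} ∩ {L0,L1,L3,L4} = {L0,L1}; idom=L1
  L6: preds {L3,L5}: {L0,L1,L3} ∩ {L0,L1,L5} = {L0,L1}; idom=L1

Frontier:
  L1←L0: walk · to L0
  L1←L3: walk L3→L1 to L0
  L1←L6: walk L6→L1 to L0
  L5←L2: walk L2 to L1
  L5←L4: walk L4→L3 to L1
  L6←L3: walk L3 to L1
  L6←L5: walk L5 to L1
  DF(L0)=∅
  DF(L1)={L1}
  DF(L2)={L5}
  DF(L3)={L1,L5,L6}
  DF(L4)={L5}
  DF(L5)={L6}
  DF(L6)={L1}

φ for x: defs {L0,L1,L3,L6}
  DF⁺ = {L1,L5,L6}

Answer: ["L1", "L5", "L6"]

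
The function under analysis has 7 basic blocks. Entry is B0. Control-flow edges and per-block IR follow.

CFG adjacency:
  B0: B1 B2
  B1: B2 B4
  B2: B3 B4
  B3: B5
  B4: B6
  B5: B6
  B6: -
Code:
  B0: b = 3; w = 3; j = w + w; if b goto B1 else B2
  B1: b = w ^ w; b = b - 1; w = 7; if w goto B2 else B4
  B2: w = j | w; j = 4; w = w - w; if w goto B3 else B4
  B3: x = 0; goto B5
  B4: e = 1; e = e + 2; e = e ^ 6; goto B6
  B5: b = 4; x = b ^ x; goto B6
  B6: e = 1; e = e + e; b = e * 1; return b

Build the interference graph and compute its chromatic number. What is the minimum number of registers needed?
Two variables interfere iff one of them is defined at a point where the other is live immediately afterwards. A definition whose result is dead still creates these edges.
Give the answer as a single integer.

Answer: 3

Working:
Per-block:
  B0: def={b,j,w} ue=∅
  B1: def={b,w} ue={w}
  B2: def={j,w} ue={j,w}
  B3: def={x} ue=∅
  B4: def={e} ue=∅
  B5: def={b,x} ue={x}
  B6: def={b,e} ue=∅

Live sets:
  live B0: ∅→{j,w}
  live B1: {j,w}→{j,w}
  live B2: {j,w}→∅
  live B3: ∅→{x}
  live B4: ∅→∅
  live B5: {x}→∅
  live B6: ∅→∅

Interference:
  b — {j,w,x}
  e — ∅
  j — {b,w}
  w — {b,j}
  x — {b}

Registers:
  {b,j,w} pairwise interfere (3-clique) ⇒ χ ≥ 3
  assign b→r0 e→r0 j→r1 w→r2 x→r1 — no edge inside a register ⇒ χ ≤ 3
  χ = 3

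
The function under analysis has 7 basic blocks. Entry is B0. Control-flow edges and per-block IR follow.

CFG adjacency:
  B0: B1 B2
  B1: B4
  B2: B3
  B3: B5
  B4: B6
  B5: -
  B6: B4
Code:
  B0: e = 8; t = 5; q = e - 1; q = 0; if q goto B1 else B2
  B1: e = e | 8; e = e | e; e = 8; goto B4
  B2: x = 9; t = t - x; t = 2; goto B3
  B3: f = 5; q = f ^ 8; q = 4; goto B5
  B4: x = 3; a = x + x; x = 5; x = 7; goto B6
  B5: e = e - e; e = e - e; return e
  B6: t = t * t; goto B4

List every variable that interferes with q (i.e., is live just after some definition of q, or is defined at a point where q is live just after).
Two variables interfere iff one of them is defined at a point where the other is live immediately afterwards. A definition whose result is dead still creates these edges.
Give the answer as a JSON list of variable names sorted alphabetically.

Answer: ["e", "t"]

Derivation:
def/use:
  B0: def={e,q,t} ue=∅
  B1: def={e} ue={e}
  B2: def={t,x} ue={t}
  B3: def={f,q} ue=∅
  B4: def={a,x} ue=∅
  B5: def={e} ue={e}
  B6: def={t} ue={t}

Liveness:
  B0 li=∅ lo={e,t}
  B1 li={e,t} lo={t}
  B2 li={e,t} lo={e}
  B3 li={e} lo={e}
  B4 li={t} lo={t}
  B5 li={e} lo=∅
  B6 li={t} lo={t}

Interference:
  a — {t}
  e — {f,q,t,x}
  f — {e}
  q — {e,t}
  t — {a,e,q,x}
  x — {e,t}

N(q) = ["e", "t"]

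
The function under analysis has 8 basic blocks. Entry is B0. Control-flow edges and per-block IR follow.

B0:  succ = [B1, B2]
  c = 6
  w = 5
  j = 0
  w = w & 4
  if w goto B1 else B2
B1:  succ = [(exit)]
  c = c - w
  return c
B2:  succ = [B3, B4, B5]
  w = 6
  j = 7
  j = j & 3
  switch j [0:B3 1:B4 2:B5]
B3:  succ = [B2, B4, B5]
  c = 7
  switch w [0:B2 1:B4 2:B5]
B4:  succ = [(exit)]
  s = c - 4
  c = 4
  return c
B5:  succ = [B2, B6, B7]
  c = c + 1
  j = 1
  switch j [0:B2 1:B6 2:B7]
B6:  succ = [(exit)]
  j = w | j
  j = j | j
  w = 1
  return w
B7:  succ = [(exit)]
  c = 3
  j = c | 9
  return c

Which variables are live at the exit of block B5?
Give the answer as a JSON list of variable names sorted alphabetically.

Answer: ["c", "j", "w"]

Working:
Block summaries:
  B0: def={c,j,w} ue=∅
  B1: def={c} ue={c,w}
  B2: def={j,w} ue=∅
  B3: def={c} ue={w}
  B4: def={c,s} ue={c}
  B5: def={c,j} ue={c}
  B6: def={j,w} ue={j,w}
  B7: def={c,j} ue=∅

Liveness:
  live B0: ∅→{c,w}
  live B1: {c,w}→∅
  live B2: {c}→{c,w}
  live B3: {w}→{c,w}
  live B4: {c}→∅
  live B5: {c,w}→{c,j,w}
  live B6: {j,w}→∅
  live B7: ∅→∅

live-out(B5) = ["c", "j", "w"]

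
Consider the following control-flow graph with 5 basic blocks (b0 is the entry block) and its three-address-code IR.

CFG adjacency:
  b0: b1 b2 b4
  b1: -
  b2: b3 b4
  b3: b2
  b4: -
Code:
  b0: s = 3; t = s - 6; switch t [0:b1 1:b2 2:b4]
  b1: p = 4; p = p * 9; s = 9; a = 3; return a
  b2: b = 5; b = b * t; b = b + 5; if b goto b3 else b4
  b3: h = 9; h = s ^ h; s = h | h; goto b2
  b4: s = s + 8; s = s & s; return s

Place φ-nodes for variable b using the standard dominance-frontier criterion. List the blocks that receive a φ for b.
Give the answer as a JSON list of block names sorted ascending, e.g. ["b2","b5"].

Answer: ["b2", "b4"]

Analysis:
idom tree: b1←b0 b2←b0 b3←b2 b4←b0
Join-block Dom:
  b2: preds {b0,b3}: {b0} ∩ {b0,b2,b3} = {b0}; idom=b0
  b4: preds {b0,b2}: {b0} ∩ {b0,b2} = {b0}; idom=b0

DF derivation:
  join b2 pred b0: · stop@b0
  join b2 pred b3: b3→b2 stop@b0
  join b4 pred b0: · stop@b0
  join b4 pred b2: b2 stop@b0
  DF(b0)=∅
  DF(b1)=∅
  DF(b2)={b2,b4}
  DF(b3)={b2}
  DF(b4)=∅

φ for b: defs {b2}
  DF⁺ = {b2,b4}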